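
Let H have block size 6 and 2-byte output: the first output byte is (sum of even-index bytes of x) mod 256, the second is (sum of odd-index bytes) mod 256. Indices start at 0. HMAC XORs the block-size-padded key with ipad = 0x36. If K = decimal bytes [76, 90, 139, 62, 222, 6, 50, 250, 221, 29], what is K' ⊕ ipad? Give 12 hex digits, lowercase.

Key decimal bytes [76, 90, 139, 62, 222, 6, 50, 250, 221, 29] = 4c 5a 8b 3e de 06 32 fa dd 1d is 10 bytes > B = 6, so hash it first: H(key) = c4 b5, then zero-pad to 6 bytes: K' = c4 b5 00 00 00 00.
XOR each byte with 0x36: c4⊕36=f2, b5⊕36=83, 00⊕36=36, 00⊕36=36, 00⊕36=36, 00⊕36=36.

f28336363636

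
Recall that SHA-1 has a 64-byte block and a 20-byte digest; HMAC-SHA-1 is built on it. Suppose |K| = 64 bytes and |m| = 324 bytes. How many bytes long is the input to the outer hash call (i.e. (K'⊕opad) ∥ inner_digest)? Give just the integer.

Key is 64 ≤ 64 bytes, zero-padded: |K'| = 64.
Outer input = (K'⊕opad) ∥ H(inner) → 64 + 20 = 84 bytes.

84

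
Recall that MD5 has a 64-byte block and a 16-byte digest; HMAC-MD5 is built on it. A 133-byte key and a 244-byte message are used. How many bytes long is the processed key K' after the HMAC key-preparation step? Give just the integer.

Key is 133 > 64 bytes, so it is hashed to 16 bytes then zero-padded to 64: |K'| = 64.

64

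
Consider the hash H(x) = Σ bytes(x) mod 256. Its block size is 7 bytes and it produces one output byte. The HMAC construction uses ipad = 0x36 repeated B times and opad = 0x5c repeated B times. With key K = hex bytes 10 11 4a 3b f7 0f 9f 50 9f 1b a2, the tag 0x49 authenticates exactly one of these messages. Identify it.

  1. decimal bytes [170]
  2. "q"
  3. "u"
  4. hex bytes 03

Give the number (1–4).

Key hex bytes 10 11 4a 3b f7 0f 9f 50 9f 1b a2 is 11 bytes > B = 7, so hash it first: H(key) = f7, then zero-pad to 7 bytes: K' = f7 00 00 00 00 00 00.
K' ⊕ ipad = c1 36 36 36 36 36 36; K' ⊕ opad = ab 5c 5c 5c 5c 5c 5c.
m1: inner = H(c1 36 36 36 36 36 36 aa) = af; tag = H(ab 5c 5c 5c 5c 5c 5c af) = 82
m2: inner = H(c1 36 36 36 36 36 36 71) = 76; tag = H(ab 5c 5c 5c 5c 5c 5c 76) = 49 ← matches
m3: inner = H(c1 36 36 36 36 36 36 75) = 7a; tag = H(ab 5c 5c 5c 5c 5c 5c 7a) = 4d
m4: inner = H(c1 36 36 36 36 36 36 03) = 08; tag = H(ab 5c 5c 5c 5c 5c 5c 08) = db

2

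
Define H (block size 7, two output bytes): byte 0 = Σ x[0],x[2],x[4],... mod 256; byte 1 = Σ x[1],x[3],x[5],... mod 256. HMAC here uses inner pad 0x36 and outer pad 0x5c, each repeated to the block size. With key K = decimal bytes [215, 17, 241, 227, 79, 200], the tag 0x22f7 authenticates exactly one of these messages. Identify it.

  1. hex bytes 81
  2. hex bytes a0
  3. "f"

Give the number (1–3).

Key decimal bytes [215, 17, 241, 227, 79, 200] = d7 11 f1 e3 4f c8 is 6 bytes ≤ B = 7; zero-pad to 7 bytes: K' = d7 11 f1 e3 4f c8 00.
K' ⊕ ipad = e1 27 c7 d5 79 fe 36; K' ⊕ opad = 8b 4d ad bf 13 94 5c.
m1: inner = H(e1 27 c7 d5 79 fe 36 81) = 57 7b; tag = H(8b 4d ad bf 13 94 5c 57 7b) = 22f7 ← matches
m2: inner = H(e1 27 c7 d5 79 fe 36 a0) = 57 9a; tag = H(8b 4d ad bf 13 94 5c 57 9a) = 41f7
m3: inner = H(e1 27 c7 d5 79 fe 36 66) = 57 60; tag = H(8b 4d ad bf 13 94 5c 57 60) = 07f7

1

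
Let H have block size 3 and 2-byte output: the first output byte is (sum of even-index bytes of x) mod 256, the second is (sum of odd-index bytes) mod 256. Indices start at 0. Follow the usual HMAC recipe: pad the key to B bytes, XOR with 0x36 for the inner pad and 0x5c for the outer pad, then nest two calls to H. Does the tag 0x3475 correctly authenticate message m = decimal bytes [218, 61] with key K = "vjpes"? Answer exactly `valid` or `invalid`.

valid

Key "vjpes" = 76 6a 70 65 73 is 5 bytes > B = 3, so hash it first: H(key) = 59 cf, then zero-pad to 3 bytes: K' = 59 cf 00.
K' ⊕ ipad = 6f f9 36; K' ⊕ opad = 05 93 5c.
Inner hash: even-index sum = 226 mod 256 = 226; odd-index sum = 467 mod 256 = 211 → e2 d3.
Outer hash (recomputed tag): even-index sum = 308 mod 256 = 52; odd-index sum = 373 mod 256 = 117 → 34 75.
Recomputed tag = 3475; claimed = 3475 → match.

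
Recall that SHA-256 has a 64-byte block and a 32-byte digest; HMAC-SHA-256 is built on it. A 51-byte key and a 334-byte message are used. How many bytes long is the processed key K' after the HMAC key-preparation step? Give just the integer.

Key is 51 ≤ 64 bytes, zero-padded: |K'| = 64.

64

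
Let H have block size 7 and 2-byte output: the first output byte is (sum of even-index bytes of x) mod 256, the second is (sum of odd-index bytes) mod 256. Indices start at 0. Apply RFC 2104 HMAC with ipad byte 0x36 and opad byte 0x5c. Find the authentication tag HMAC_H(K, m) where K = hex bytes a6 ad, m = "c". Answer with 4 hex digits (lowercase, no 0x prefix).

Key hex bytes a6 ad is 2 bytes ≤ B = 7; zero-pad to 7 bytes: K' = a6 ad 00 00 00 00 00.
K' ⊕ ipad = 90 9b 36 36 36 36 36.  K' ⊕ opad = fa f1 5c 5c 5c 5c 5c.
Inner input = (K'⊕ipad) ∥ m = 90 9b 36 36 36 36 36 ∥ 63.
Inner hash: even-index sum = 306 mod 256 = 50; odd-index sum = 362 mod 256 = 106 → 32 6a.
Outer input = (K'⊕opad) ∥ inner = fa f1 5c 5c 5c 5c 5c ∥ 32 6a.
Outer hash (tag): even-index sum = 632 mod 256 = 120; odd-index sum = 475 mod 256 = 219 → 78 db.

78db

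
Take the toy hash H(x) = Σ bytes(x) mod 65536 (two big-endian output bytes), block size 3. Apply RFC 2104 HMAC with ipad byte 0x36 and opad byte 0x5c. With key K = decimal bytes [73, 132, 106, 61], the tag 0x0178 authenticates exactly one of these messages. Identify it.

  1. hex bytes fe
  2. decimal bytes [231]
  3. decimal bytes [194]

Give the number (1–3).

Key decimal bytes [73, 132, 106, 61] = 49 84 6a 3d is 4 bytes > B = 3, so hash it first: H(key) = 01 74, then zero-pad to 3 bytes: K' = 01 74 00.
K' ⊕ ipad = 37 42 36; K' ⊕ opad = 5d 28 5c.
m1: inner = H(37 42 36 fe) = 01 ad; tag = H(5d 28 5c 01 ad) = 018f
m2: inner = H(37 42 36 e7) = 01 96; tag = H(5d 28 5c 01 96) = 0178 ← matches
m3: inner = H(37 42 36 c2) = 01 71; tag = H(5d 28 5c 01 71) = 0153

2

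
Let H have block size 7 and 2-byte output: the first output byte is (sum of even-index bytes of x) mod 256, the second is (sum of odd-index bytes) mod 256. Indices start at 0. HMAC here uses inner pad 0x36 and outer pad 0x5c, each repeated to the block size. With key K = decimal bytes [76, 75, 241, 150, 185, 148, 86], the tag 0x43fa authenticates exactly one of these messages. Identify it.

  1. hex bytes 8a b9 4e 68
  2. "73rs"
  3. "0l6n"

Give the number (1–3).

Key decimal bytes [76, 75, 241, 150, 185, 148, 86] = 4c 4b f1 96 b9 94 56 is exactly B = 7 bytes: K' = 4c 4b f1 96 b9 94 56.
K' ⊕ ipad = 7a 7d c7 a0 8f a2 60; K' ⊕ opad = 10 17 ad ca e5 c8 0a.
m1: inner = H(7a 7d c7 a0 8f a2 60 8a b9 4e 68) = 51 97; tag = H(10 17 ad ca e5 c8 0a 51 97) = 43fa ← matches
m2: inner = H(7a 7d c7 a0 8f a2 60 37 33 72 73) = d6 68; tag = H(10 17 ad ca e5 c8 0a d6 68) = 147f
m3: inner = H(7a 7d c7 a0 8f a2 60 30 6c 36 6e) = 0a 25; tag = H(10 17 ad ca e5 c8 0a 0a 25) = d1b3

1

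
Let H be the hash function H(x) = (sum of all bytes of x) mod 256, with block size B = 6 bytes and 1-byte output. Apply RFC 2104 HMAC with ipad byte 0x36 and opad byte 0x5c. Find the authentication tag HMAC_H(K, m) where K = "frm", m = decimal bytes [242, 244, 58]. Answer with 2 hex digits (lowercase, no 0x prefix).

Key "frm" = 66 72 6d is 3 bytes ≤ B = 6; zero-pad to 6 bytes: K' = 66 72 6d 00 00 00.
K' ⊕ ipad = 50 44 5b 36 36 36.  K' ⊕ opad = 3a 2e 31 5c 5c 5c.
Inner input = (K'⊕ipad) ∥ m = 50 44 5b 36 36 36 ∥ f2 f4 3a.
Inner hash: sum = 80+68+91+54+54+54+242+244+58 = 945; mod 256 = 177 → b1.
Outer input = (K'⊕opad) ∥ inner = 3a 2e 31 5c 5c 5c ∥ b1.
Outer hash (tag): sum = 58+46+49+92+92+92+177 = 606; mod 256 = 94 → 5e.

5e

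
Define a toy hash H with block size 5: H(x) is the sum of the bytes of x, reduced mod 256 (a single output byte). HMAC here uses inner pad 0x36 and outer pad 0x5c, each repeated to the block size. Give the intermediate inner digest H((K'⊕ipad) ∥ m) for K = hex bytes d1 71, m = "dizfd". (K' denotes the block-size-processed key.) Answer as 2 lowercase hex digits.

e1

Key hex bytes d1 71 is 2 bytes ≤ B = 5; zero-pad to 5 bytes: K' = d1 71 00 00 00.
K' ⊕ ipad = e7 47 36 36 36.
Inner input = e7 47 36 36 36 ∥ 64 69 7a 66 64.
Inner hash: sum = 231+71+54+54+54+100+105+122+102+100 = 993; mod 256 = 225 → e1.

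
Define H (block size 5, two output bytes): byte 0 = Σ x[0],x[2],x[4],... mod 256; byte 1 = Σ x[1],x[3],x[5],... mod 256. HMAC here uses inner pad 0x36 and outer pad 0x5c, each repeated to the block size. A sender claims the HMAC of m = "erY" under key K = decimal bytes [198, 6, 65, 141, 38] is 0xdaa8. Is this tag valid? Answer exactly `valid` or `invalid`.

invalid

Key decimal bytes [198, 6, 65, 141, 38] = c6 06 41 8d 26 is exactly B = 5 bytes: K' = c6 06 41 8d 26.
K' ⊕ ipad = f0 30 77 bb 10; K' ⊕ opad = 9a 5a 1d d1 7a.
Inner hash: even-index sum = 489 mod 256 = 233; odd-index sum = 425 mod 256 = 169 → e9 a9.
Outer hash (recomputed tag): even-index sum = 474 mod 256 = 218; odd-index sum = 532 mod 256 = 20 → da 14.
Recomputed tag = da14; claimed = daa8 → mismatch.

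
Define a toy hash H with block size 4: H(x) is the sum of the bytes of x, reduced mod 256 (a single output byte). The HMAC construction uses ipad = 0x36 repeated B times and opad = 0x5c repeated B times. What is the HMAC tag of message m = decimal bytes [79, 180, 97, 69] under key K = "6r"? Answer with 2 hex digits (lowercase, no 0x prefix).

Key "6r" = 36 72 is 2 bytes ≤ B = 4; zero-pad to 4 bytes: K' = 36 72 00 00.
K' ⊕ ipad = 00 44 36 36.  K' ⊕ opad = 6a 2e 5c 5c.
Inner input = (K'⊕ipad) ∥ m = 00 44 36 36 ∥ 4f b4 61 45.
Inner hash: sum = 0+68+54+54+79+180+97+69 = 601; mod 256 = 89 → 59.
Outer input = (K'⊕opad) ∥ inner = 6a 2e 5c 5c ∥ 59.
Outer hash (tag): sum = 106+46+92+92+89 = 425; mod 256 = 169 → a9.

a9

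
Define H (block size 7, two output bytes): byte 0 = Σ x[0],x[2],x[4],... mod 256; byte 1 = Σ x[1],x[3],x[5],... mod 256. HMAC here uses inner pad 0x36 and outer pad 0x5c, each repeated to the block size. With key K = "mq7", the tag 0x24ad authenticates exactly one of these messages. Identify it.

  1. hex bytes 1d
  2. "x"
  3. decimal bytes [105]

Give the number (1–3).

1

Key "mq7" = 6d 71 37 is 3 bytes ≤ B = 7; zero-pad to 7 bytes: K' = 6d 71 37 00 00 00 00.
K' ⊕ ipad = 5b 47 01 36 36 36 36; K' ⊕ opad = 31 2d 6b 5c 5c 5c 5c.
m1: inner = H(5b 47 01 36 36 36 36 1d) = c8 d0; tag = H(31 2d 6b 5c 5c 5c 5c c8 d0) = 24ad ← matches
m2: inner = H(5b 47 01 36 36 36 36 78) = c8 2b; tag = H(31 2d 6b 5c 5c 5c 5c c8 2b) = 7fad
m3: inner = H(5b 47 01 36 36 36 36 69) = c8 1c; tag = H(31 2d 6b 5c 5c 5c 5c c8 1c) = 70ad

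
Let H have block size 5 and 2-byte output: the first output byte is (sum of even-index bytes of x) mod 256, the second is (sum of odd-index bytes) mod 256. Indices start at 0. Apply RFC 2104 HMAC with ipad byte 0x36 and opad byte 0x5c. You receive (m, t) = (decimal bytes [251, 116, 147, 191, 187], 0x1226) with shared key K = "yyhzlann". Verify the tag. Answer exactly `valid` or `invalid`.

valid

Key "yyhzlann" = 79 79 68 7a 6c 61 6e 6e is 8 bytes > B = 5, so hash it first: H(key) = bb c2, then zero-pad to 5 bytes: K' = bb c2 00 00 00.
K' ⊕ ipad = 8d f4 36 36 36; K' ⊕ opad = e7 9e 5c 5c 5c.
Inner hash: even-index sum = 556 mod 256 = 44; odd-index sum = 883 mod 256 = 115 → 2c 73.
Outer hash (recomputed tag): even-index sum = 530 mod 256 = 18; odd-index sum = 294 mod 256 = 38 → 12 26.
Recomputed tag = 1226; claimed = 1226 → match.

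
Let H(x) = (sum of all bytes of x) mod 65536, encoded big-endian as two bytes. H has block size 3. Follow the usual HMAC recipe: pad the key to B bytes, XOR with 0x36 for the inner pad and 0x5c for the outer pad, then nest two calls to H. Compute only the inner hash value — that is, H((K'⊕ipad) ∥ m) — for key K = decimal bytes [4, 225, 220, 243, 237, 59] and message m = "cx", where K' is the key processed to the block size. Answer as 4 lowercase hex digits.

Key decimal bytes [4, 225, 220, 243, 237, 59] = 04 e1 dc f3 ed 3b is 6 bytes > B = 3, so hash it first: H(key) = 03 dc, then zero-pad to 3 bytes: K' = 03 dc 00.
K' ⊕ ipad = 35 ea 36.
Inner input = 35 ea 36 ∥ 63 78.
Inner hash: sum = 53+234+54+99+120 = 560 → 02 30.

0230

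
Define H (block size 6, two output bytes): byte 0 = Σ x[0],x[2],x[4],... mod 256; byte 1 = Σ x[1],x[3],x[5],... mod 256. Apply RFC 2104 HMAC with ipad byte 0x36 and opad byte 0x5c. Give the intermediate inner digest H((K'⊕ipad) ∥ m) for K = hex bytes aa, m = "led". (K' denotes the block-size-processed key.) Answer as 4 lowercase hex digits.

Key hex bytes aa is 1 byte ≤ B = 6; zero-pad to 6 bytes: K' = aa 00 00 00 00 00.
K' ⊕ ipad = 9c 36 36 36 36 36.
Inner input = 9c 36 36 36 36 36 ∥ 6c 65 64.
Inner hash: even-index sum = 472 mod 256 = 216; odd-index sum = 263 mod 256 = 7 → d8 07.

d807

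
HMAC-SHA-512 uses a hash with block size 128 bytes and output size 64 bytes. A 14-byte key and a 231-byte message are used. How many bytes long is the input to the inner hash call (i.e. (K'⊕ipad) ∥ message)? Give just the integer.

359

Key is 14 ≤ 128 bytes, zero-padded: |K'| = 128.
Inner input = (K'⊕ipad) ∥ m → 128 + 231 = 359 bytes.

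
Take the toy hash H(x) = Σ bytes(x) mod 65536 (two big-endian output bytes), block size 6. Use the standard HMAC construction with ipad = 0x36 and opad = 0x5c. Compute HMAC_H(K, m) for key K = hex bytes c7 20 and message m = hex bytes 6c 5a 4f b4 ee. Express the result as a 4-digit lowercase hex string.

0321

Key hex bytes c7 20 is 2 bytes ≤ B = 6; zero-pad to 6 bytes: K' = c7 20 00 00 00 00.
K' ⊕ ipad = f1 16 36 36 36 36.  K' ⊕ opad = 9b 7c 5c 5c 5c 5c.
Inner input = (K'⊕ipad) ∥ m = f1 16 36 36 36 36 ∥ 6c 5a 4f b4 ee.
Inner hash: sum = 241+22+54+54+54+54+108+90+79+180+238 = 1174 → 04 96.
Outer input = (K'⊕opad) ∥ inner = 9b 7c 5c 5c 5c 5c ∥ 04 96.
Outer hash (tag): sum = 155+124+92+92+92+92+4+150 = 801 → 03 21.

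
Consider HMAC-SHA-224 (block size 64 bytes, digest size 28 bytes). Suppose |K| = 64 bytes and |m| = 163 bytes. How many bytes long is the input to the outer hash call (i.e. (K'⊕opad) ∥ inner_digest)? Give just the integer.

92

Key is 64 ≤ 64 bytes, zero-padded: |K'| = 64.
Outer input = (K'⊕opad) ∥ H(inner) → 64 + 28 = 92 bytes.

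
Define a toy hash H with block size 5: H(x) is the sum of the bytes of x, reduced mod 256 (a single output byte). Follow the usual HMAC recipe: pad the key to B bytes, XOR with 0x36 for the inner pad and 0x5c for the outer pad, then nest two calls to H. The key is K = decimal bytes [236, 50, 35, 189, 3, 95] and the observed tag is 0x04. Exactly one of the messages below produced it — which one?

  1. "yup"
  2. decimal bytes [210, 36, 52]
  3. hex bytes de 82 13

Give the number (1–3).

2

Key decimal bytes [236, 50, 35, 189, 3, 95] = ec 32 23 bd 03 5f is 6 bytes > B = 5, so hash it first: H(key) = 60, then zero-pad to 5 bytes: K' = 60 00 00 00 00.
K' ⊕ ipad = 56 36 36 36 36; K' ⊕ opad = 3c 5c 5c 5c 5c.
m1: inner = H(56 36 36 36 36 79 75 70) = 8c; tag = H(3c 5c 5c 5c 5c 8c) = 38
m2: inner = H(56 36 36 36 36 d2 24 34) = 58; tag = H(3c 5c 5c 5c 5c 58) = 04 ← matches
m3: inner = H(56 36 36 36 36 de 82 13) = a1; tag = H(3c 5c 5c 5c 5c a1) = 4d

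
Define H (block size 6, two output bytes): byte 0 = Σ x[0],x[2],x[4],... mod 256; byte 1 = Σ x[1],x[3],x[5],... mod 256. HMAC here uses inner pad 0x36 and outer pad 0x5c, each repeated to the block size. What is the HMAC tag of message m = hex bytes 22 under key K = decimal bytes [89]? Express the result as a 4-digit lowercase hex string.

bab6

Key decimal bytes [89] = 59 is 1 byte ≤ B = 6; zero-pad to 6 bytes: K' = 59 00 00 00 00 00.
K' ⊕ ipad = 6f 36 36 36 36 36.  K' ⊕ opad = 05 5c 5c 5c 5c 5c.
Inner input = (K'⊕ipad) ∥ m = 6f 36 36 36 36 36 ∥ 22.
Inner hash: even-index sum = 253 mod 256 = 253; odd-index sum = 162 mod 256 = 162 → fd a2.
Outer input = (K'⊕opad) ∥ inner = 05 5c 5c 5c 5c 5c ∥ fd a2.
Outer hash (tag): even-index sum = 442 mod 256 = 186; odd-index sum = 438 mod 256 = 182 → ba b6.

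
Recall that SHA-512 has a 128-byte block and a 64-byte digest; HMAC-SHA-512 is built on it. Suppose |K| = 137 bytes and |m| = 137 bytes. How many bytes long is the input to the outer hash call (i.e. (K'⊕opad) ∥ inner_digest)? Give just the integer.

Key is 137 > 128 bytes, so it is hashed to 64 bytes then zero-padded to 128: |K'| = 128.
Outer input = (K'⊕opad) ∥ H(inner) → 128 + 64 = 192 bytes.

192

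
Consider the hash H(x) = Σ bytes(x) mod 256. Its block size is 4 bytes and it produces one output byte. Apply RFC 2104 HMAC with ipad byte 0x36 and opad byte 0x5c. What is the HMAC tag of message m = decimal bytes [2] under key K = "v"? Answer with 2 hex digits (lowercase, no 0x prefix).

22

Key "v" = 76 is 1 byte ≤ B = 4; zero-pad to 4 bytes: K' = 76 00 00 00.
K' ⊕ ipad = 40 36 36 36.  K' ⊕ opad = 2a 5c 5c 5c.
Inner input = (K'⊕ipad) ∥ m = 40 36 36 36 ∥ 02.
Inner hash: sum = 64+54+54+54+2 = 228 → e4.
Outer input = (K'⊕opad) ∥ inner = 2a 5c 5c 5c ∥ e4.
Outer hash (tag): sum = 42+92+92+92+228 = 546; mod 256 = 34 → 22.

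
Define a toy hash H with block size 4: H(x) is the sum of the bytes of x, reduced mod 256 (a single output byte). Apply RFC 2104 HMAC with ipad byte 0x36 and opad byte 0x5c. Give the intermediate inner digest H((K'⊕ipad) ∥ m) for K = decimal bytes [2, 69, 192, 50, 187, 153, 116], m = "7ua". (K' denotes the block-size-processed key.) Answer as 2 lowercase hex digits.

Key decimal bytes [2, 69, 192, 50, 187, 153, 116] = 02 45 c0 32 bb 99 74 is 7 bytes > B = 4, so hash it first: H(key) = 01, then zero-pad to 4 bytes: K' = 01 00 00 00.
K' ⊕ ipad = 37 36 36 36.
Inner input = 37 36 36 36 ∥ 37 75 61.
Inner hash: sum = 55+54+54+54+55+117+97 = 486; mod 256 = 230 → e6.

e6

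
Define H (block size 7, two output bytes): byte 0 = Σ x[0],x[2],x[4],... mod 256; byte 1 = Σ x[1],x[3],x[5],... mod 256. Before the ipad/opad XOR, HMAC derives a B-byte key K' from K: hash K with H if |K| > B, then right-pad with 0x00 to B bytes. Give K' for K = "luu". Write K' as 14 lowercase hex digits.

6c757500000000

Key "luu" = 6c 75 75 is 3 bytes ≤ B = 7; zero-pad to 7 bytes: K' = 6c 75 75 00 00 00 00.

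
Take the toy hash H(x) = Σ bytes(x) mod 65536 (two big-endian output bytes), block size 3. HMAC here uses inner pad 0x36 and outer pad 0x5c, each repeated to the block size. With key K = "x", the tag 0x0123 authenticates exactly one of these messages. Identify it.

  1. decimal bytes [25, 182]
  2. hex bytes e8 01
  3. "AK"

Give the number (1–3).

Key "x" = 78 is 1 byte ≤ B = 3; zero-pad to 3 bytes: K' = 78 00 00.
K' ⊕ ipad = 4e 36 36; K' ⊕ opad = 24 5c 5c.
m1: inner = H(4e 36 36 19 b6) = 01 89; tag = H(24 5c 5c 01 89) = 0166
m2: inner = H(4e 36 36 e8 01) = 01 a3; tag = H(24 5c 5c 01 a3) = 0180
m3: inner = H(4e 36 36 41 4b) = 01 46; tag = H(24 5c 5c 01 46) = 0123 ← matches

3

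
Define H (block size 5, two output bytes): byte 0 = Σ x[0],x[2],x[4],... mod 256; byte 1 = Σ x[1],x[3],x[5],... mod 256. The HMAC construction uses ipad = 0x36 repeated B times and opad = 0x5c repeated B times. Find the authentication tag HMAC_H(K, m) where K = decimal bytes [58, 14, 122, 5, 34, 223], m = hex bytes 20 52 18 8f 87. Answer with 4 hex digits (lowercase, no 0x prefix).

fb37

Key decimal bytes [58, 14, 122, 5, 34, 223] = 3a 0e 7a 05 22 df is 6 bytes > B = 5, so hash it first: H(key) = d6 f2, then zero-pad to 5 bytes: K' = d6 f2 00 00 00.
K' ⊕ ipad = e0 c4 36 36 36.  K' ⊕ opad = 8a ae 5c 5c 5c.
Inner input = (K'⊕ipad) ∥ m = e0 c4 36 36 36 ∥ 20 52 18 8f 87.
Inner hash: even-index sum = 557 mod 256 = 45; odd-index sum = 441 mod 256 = 185 → 2d b9.
Outer input = (K'⊕opad) ∥ inner = 8a ae 5c 5c 5c ∥ 2d b9.
Outer hash (tag): even-index sum = 507 mod 256 = 251; odd-index sum = 311 mod 256 = 55 → fb 37.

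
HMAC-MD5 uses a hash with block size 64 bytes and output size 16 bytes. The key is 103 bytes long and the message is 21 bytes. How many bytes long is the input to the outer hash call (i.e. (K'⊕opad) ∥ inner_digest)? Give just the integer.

Key is 103 > 64 bytes, so it is hashed to 16 bytes then zero-padded to 64: |K'| = 64.
Outer input = (K'⊕opad) ∥ H(inner) → 64 + 16 = 80 bytes.

80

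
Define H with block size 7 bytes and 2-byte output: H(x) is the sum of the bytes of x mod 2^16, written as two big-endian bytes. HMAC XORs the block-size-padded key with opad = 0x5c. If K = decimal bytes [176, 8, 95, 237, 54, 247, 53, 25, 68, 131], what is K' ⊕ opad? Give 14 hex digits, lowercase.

Key decimal bytes [176, 8, 95, 237, 54, 247, 53, 25, 68, 131] = b0 08 5f ed 36 f7 35 19 44 83 is 10 bytes > B = 7, so hash it first: H(key) = 04 46, then zero-pad to 7 bytes: K' = 04 46 00 00 00 00 00.
XOR each byte with 0x5c: 04⊕5c=58, 46⊕5c=1a, 00⊕5c=5c, 00⊕5c=5c, 00⊕5c=5c, 00⊕5c=5c, 00⊕5c=5c.

581a5c5c5c5c5c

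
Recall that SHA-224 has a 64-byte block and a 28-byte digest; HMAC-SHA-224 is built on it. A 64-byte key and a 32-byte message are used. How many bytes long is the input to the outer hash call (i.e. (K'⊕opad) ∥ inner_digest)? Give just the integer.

92

Key is 64 ≤ 64 bytes, zero-padded: |K'| = 64.
Outer input = (K'⊕opad) ∥ H(inner) → 64 + 28 = 92 bytes.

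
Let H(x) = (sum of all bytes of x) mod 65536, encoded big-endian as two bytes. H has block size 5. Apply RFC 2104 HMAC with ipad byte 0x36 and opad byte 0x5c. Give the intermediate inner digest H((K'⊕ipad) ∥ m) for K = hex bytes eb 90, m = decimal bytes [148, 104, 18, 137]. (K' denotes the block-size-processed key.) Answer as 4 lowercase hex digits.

03bc

Key hex bytes eb 90 is 2 bytes ≤ B = 5; zero-pad to 5 bytes: K' = eb 90 00 00 00.
K' ⊕ ipad = dd a6 36 36 36.
Inner input = dd a6 36 36 36 ∥ 94 68 12 89.
Inner hash: sum = 221+166+54+54+54+148+104+18+137 = 956 → 03 bc.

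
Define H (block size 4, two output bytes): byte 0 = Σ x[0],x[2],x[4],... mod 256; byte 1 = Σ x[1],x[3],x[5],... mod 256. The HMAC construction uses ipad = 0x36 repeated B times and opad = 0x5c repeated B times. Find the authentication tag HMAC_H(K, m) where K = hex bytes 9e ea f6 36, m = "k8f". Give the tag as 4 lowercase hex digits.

Key hex bytes 9e ea f6 36 is exactly B = 4 bytes: K' = 9e ea f6 36.
K' ⊕ ipad = a8 dc c0 00.  K' ⊕ opad = c2 b6 aa 6a.
Inner input = (K'⊕ipad) ∥ m = a8 dc c0 00 ∥ 6b 38 66.
Inner hash: even-index sum = 569 mod 256 = 57; odd-index sum = 276 mod 256 = 20 → 39 14.
Outer input = (K'⊕opad) ∥ inner = c2 b6 aa 6a ∥ 39 14.
Outer hash (tag): even-index sum = 421 mod 256 = 165; odd-index sum = 308 mod 256 = 52 → a5 34.

a534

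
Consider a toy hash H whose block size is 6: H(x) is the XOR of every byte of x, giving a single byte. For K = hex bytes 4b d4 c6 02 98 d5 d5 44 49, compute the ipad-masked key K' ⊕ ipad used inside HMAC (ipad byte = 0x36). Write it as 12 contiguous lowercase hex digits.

f83636363636

Key hex bytes 4b d4 c6 02 98 d5 d5 44 49 is 9 bytes > B = 6, so hash it first: H(key) = ce, then zero-pad to 6 bytes: K' = ce 00 00 00 00 00.
XOR each byte with 0x36: ce⊕36=f8, 00⊕36=36, 00⊕36=36, 00⊕36=36, 00⊕36=36, 00⊕36=36.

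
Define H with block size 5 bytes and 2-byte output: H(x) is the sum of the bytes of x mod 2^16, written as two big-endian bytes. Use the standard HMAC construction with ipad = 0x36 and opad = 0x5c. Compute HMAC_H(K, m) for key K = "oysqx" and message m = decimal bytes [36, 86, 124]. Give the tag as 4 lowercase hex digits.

0152

Key "oysqx" = 6f 79 73 71 78 is exactly B = 5 bytes: K' = 6f 79 73 71 78.
K' ⊕ ipad = 59 4f 45 47 4e.  K' ⊕ opad = 33 25 2f 2d 24.
Inner input = (K'⊕ipad) ∥ m = 59 4f 45 47 4e ∥ 24 56 7c.
Inner hash: sum = 89+79+69+71+78+36+86+124 = 632 → 02 78.
Outer input = (K'⊕opad) ∥ inner = 33 25 2f 2d 24 ∥ 02 78.
Outer hash (tag): sum = 51+37+47+45+36+2+120 = 338 → 01 52.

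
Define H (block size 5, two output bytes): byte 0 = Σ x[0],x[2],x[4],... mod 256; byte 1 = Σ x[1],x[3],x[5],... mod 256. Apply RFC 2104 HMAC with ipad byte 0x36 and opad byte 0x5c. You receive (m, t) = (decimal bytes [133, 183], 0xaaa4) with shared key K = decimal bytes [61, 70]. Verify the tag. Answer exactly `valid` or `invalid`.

invalid

Key decimal bytes [61, 70] = 3d 46 is 2 bytes ≤ B = 5; zero-pad to 5 bytes: K' = 3d 46 00 00 00.
K' ⊕ ipad = 0b 70 36 36 36; K' ⊕ opad = 61 1a 5c 5c 5c.
Inner hash: even-index sum = 302 mod 256 = 46; odd-index sum = 299 mod 256 = 43 → 2e 2b.
Outer hash (recomputed tag): even-index sum = 324 mod 256 = 68; odd-index sum = 164 mod 256 = 164 → 44 a4.
Recomputed tag = 44a4; claimed = aaa4 → mismatch.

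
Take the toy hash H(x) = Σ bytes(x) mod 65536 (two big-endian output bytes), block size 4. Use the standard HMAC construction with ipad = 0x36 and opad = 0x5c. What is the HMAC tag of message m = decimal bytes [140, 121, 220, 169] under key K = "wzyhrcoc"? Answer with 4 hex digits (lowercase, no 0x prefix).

01b9

Key "wzyhrcoc" = 77 7a 79 68 72 63 6f 63 is 8 bytes > B = 4, so hash it first: H(key) = 03 79, then zero-pad to 4 bytes: K' = 03 79 00 00.
K' ⊕ ipad = 35 4f 36 36.  K' ⊕ opad = 5f 25 5c 5c.
Inner input = (K'⊕ipad) ∥ m = 35 4f 36 36 ∥ 8c 79 dc a9.
Inner hash: sum = 53+79+54+54+140+121+220+169 = 890 → 03 7a.
Outer input = (K'⊕opad) ∥ inner = 5f 25 5c 5c ∥ 03 7a.
Outer hash (tag): sum = 95+37+92+92+3+122 = 441 → 01 b9.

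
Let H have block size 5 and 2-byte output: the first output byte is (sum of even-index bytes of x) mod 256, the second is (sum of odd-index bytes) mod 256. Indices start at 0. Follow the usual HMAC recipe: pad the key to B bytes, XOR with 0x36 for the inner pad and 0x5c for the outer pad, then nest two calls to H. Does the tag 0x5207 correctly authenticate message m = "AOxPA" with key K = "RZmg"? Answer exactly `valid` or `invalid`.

Key "RZmg" = 52 5a 6d 67 is 4 bytes ≤ B = 5; zero-pad to 5 bytes: K' = 52 5a 6d 67 00.
K' ⊕ ipad = 64 6c 5b 51 36; K' ⊕ opad = 0e 06 31 3b 5c.
Inner hash: even-index sum = 404 mod 256 = 148; odd-index sum = 439 mod 256 = 183 → 94 b7.
Outer hash (recomputed tag): even-index sum = 338 mod 256 = 82; odd-index sum = 213 mod 256 = 213 → 52 d5.
Recomputed tag = 52d5; claimed = 5207 → mismatch.

invalid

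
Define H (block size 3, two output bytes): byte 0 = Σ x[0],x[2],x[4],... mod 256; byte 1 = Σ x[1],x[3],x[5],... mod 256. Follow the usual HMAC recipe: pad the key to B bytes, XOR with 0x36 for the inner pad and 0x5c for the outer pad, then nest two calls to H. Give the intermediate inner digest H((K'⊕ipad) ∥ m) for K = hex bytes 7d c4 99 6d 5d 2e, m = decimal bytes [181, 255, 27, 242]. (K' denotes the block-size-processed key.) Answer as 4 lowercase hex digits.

Key hex bytes 7d c4 99 6d 5d 2e is 6 bytes > B = 3, so hash it first: H(key) = 73 5f, then zero-pad to 3 bytes: K' = 73 5f 00.
K' ⊕ ipad = 45 69 36.
Inner input = 45 69 36 ∥ b5 ff 1b f2.
Inner hash: even-index sum = 620 mod 256 = 108; odd-index sum = 313 mod 256 = 57 → 6c 39.

6c39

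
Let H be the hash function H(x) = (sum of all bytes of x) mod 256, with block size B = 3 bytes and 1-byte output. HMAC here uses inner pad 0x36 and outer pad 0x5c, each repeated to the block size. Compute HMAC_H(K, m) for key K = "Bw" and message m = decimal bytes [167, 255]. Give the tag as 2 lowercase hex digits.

36

Key "Bw" = 42 77 is 2 bytes ≤ B = 3; zero-pad to 3 bytes: K' = 42 77 00.
K' ⊕ ipad = 74 41 36.  K' ⊕ opad = 1e 2b 5c.
Inner input = (K'⊕ipad) ∥ m = 74 41 36 ∥ a7 ff.
Inner hash: sum = 116+65+54+167+255 = 657; mod 256 = 145 → 91.
Outer input = (K'⊕opad) ∥ inner = 1e 2b 5c ∥ 91.
Outer hash (tag): sum = 30+43+92+145 = 310; mod 256 = 54 → 36.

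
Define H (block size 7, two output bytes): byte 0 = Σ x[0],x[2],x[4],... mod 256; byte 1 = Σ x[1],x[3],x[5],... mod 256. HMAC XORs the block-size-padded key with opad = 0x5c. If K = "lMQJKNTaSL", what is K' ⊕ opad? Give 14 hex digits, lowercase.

Key "lMQJKNTaSL" = 6c 4d 51 4a 4b 4e 54 61 53 4c is 10 bytes > B = 7, so hash it first: H(key) = af 92, then zero-pad to 7 bytes: K' = af 92 00 00 00 00 00.
XOR each byte with 0x5c: af⊕5c=f3, 92⊕5c=ce, 00⊕5c=5c, 00⊕5c=5c, 00⊕5c=5c, 00⊕5c=5c, 00⊕5c=5c.

f3ce5c5c5c5c5c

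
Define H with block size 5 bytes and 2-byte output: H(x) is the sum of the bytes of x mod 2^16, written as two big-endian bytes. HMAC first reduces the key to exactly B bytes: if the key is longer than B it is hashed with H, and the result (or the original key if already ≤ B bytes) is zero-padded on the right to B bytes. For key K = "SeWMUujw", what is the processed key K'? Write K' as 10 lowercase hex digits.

0307000000

|K| = 8 > B = 5, so first hash the key.
H(K): sum = 83+101+87+77+85+117+106+119 = 775 → 03 07.
Zero-pad H(K) = 03 07 to 5 bytes: K' = 03 07 00 00 00.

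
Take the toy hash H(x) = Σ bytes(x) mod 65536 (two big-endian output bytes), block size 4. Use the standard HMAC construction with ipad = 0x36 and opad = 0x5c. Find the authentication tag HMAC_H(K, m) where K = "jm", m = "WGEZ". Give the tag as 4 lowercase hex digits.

0181

Key "jm" = 6a 6d is 2 bytes ≤ B = 4; zero-pad to 4 bytes: K' = 6a 6d 00 00.
K' ⊕ ipad = 5c 5b 36 36.  K' ⊕ opad = 36 31 5c 5c.
Inner input = (K'⊕ipad) ∥ m = 5c 5b 36 36 ∥ 57 47 45 5a.
Inner hash: sum = 92+91+54+54+87+71+69+90 = 608 → 02 60.
Outer input = (K'⊕opad) ∥ inner = 36 31 5c 5c ∥ 02 60.
Outer hash (tag): sum = 54+49+92+92+2+96 = 385 → 01 81.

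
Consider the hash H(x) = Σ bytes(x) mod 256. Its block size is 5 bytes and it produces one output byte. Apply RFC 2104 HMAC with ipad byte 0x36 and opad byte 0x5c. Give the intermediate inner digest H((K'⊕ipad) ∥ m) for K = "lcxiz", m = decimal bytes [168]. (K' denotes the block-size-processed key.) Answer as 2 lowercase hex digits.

Key "lcxiz" = 6c 63 78 69 7a is exactly B = 5 bytes: K' = 6c 63 78 69 7a.
K' ⊕ ipad = 5a 55 4e 5f 4c.
Inner input = 5a 55 4e 5f 4c ∥ a8.
Inner hash: sum = 90+85+78+95+76+168 = 592; mod 256 = 80 → 50.

50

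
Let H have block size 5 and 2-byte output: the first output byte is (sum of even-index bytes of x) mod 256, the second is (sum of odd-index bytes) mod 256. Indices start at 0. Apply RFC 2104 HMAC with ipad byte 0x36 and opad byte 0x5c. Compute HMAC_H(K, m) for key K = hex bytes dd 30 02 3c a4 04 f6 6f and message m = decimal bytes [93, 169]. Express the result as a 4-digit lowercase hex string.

5943

Key hex bytes dd 30 02 3c a4 04 f6 6f is 8 bytes > B = 5, so hash it first: H(key) = 79 df, then zero-pad to 5 bytes: K' = 79 df 00 00 00.
K' ⊕ ipad = 4f e9 36 36 36.  K' ⊕ opad = 25 83 5c 5c 5c.
Inner input = (K'⊕ipad) ∥ m = 4f e9 36 36 36 ∥ 5d a9.
Inner hash: even-index sum = 356 mod 256 = 100; odd-index sum = 380 mod 256 = 124 → 64 7c.
Outer input = (K'⊕opad) ∥ inner = 25 83 5c 5c 5c ∥ 64 7c.
Outer hash (tag): even-index sum = 345 mod 256 = 89; odd-index sum = 323 mod 256 = 67 → 59 43.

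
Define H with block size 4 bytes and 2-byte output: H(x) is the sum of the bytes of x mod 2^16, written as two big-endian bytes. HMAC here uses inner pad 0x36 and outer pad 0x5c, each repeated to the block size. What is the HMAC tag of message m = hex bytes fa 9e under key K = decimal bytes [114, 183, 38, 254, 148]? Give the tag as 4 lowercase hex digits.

Key decimal bytes [114, 183, 38, 254, 148] = 72 b7 26 fe 94 is 5 bytes > B = 4, so hash it first: H(key) = 02 e1, then zero-pad to 4 bytes: K' = 02 e1 00 00.
K' ⊕ ipad = 34 d7 36 36.  K' ⊕ opad = 5e bd 5c 5c.
Inner input = (K'⊕ipad) ∥ m = 34 d7 36 36 ∥ fa 9e.
Inner hash: sum = 52+215+54+54+250+158 = 783 → 03 0f.
Outer input = (K'⊕opad) ∥ inner = 5e bd 5c 5c ∥ 03 0f.
Outer hash (tag): sum = 94+189+92+92+3+15 = 485 → 01 e5.

01e5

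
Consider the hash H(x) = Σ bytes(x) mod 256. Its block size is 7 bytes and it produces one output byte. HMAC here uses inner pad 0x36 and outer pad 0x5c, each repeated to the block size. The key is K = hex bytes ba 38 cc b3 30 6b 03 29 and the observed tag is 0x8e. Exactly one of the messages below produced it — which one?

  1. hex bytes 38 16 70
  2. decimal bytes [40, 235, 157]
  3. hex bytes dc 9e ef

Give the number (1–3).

2

Key hex bytes ba 38 cc b3 30 6b 03 29 is 8 bytes > B = 7, so hash it first: H(key) = 38, then zero-pad to 7 bytes: K' = 38 00 00 00 00 00 00.
K' ⊕ ipad = 0e 36 36 36 36 36 36; K' ⊕ opad = 64 5c 5c 5c 5c 5c 5c.
m1: inner = H(0e 36 36 36 36 36 36 38 16 70) = 10; tag = H(64 5c 5c 5c 5c 5c 5c 10) = 9c
m2: inner = H(0e 36 36 36 36 36 36 28 eb 9d) = 02; tag = H(64 5c 5c 5c 5c 5c 5c 02) = 8e ← matches
m3: inner = H(0e 36 36 36 36 36 36 dc 9e ef) = bb; tag = H(64 5c 5c 5c 5c 5c 5c bb) = 47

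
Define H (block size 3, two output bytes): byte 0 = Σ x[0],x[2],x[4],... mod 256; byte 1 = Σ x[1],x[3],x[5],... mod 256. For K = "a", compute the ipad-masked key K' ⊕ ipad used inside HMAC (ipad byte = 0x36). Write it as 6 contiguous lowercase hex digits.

573636

Key "a" = 61 is 1 byte ≤ B = 3; zero-pad to 3 bytes: K' = 61 00 00.
XOR each byte with 0x36: 61⊕36=57, 00⊕36=36, 00⊕36=36.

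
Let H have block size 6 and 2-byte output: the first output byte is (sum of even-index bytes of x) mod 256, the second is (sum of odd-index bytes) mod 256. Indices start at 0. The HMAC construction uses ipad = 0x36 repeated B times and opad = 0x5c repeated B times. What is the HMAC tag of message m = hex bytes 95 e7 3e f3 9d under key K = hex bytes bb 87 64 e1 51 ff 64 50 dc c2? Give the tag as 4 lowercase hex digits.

Key hex bytes bb 87 64 e1 51 ff 64 50 dc c2 is 10 bytes > B = 6, so hash it first: H(key) = b0 79, then zero-pad to 6 bytes: K' = b0 79 00 00 00 00.
K' ⊕ ipad = 86 4f 36 36 36 36.  K' ⊕ opad = ec 25 5c 5c 5c 5c.
Inner input = (K'⊕ipad) ∥ m = 86 4f 36 36 36 36 ∥ 95 e7 3e f3 9d.
Inner hash: even-index sum = 610 mod 256 = 98; odd-index sum = 661 mod 256 = 149 → 62 95.
Outer input = (K'⊕opad) ∥ inner = ec 25 5c 5c 5c 5c ∥ 62 95.
Outer hash (tag): even-index sum = 518 mod 256 = 6; odd-index sum = 370 mod 256 = 114 → 06 72.

0672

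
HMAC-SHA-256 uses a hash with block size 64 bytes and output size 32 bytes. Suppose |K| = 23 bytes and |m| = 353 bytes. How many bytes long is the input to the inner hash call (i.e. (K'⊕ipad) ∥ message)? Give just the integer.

Key is 23 ≤ 64 bytes, zero-padded: |K'| = 64.
Inner input = (K'⊕ipad) ∥ m → 64 + 353 = 417 bytes.

417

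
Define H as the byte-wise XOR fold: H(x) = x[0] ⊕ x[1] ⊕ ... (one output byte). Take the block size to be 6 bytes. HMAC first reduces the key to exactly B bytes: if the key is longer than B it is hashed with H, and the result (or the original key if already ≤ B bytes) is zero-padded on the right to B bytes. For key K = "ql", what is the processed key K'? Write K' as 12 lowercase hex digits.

716c00000000

Key "ql" = 71 6c is 2 bytes ≤ B = 6; zero-pad to 6 bytes: K' = 71 6c 00 00 00 00.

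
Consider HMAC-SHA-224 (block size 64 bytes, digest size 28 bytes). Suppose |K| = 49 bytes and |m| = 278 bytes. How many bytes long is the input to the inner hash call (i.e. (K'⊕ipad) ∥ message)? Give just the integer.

342

Key is 49 ≤ 64 bytes, zero-padded: |K'| = 64.
Inner input = (K'⊕ipad) ∥ m → 64 + 278 = 342 bytes.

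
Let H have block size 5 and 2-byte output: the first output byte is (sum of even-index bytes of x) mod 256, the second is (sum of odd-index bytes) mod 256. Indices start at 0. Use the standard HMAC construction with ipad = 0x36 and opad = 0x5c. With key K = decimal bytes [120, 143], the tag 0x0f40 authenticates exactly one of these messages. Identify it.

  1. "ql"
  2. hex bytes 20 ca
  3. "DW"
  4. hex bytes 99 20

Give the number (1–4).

Key decimal bytes [120, 143] = 78 8f is 2 bytes ≤ B = 5; zero-pad to 5 bytes: K' = 78 8f 00 00 00.
K' ⊕ ipad = 4e b9 36 36 36; K' ⊕ opad = 24 d3 5c 5c 5c.
m1: inner = H(4e b9 36 36 36 71 6c) = 26 60; tag = H(24 d3 5c 5c 5c 26 60) = 3c55
m2: inner = H(4e b9 36 36 36 20 ca) = 84 0f; tag = H(24 d3 5c 5c 5c 84 0f) = ebb3
m3: inner = H(4e b9 36 36 36 44 57) = 11 33; tag = H(24 d3 5c 5c 5c 11 33) = 0f40 ← matches
m4: inner = H(4e b9 36 36 36 99 20) = da 88; tag = H(24 d3 5c 5c 5c da 88) = 6409

3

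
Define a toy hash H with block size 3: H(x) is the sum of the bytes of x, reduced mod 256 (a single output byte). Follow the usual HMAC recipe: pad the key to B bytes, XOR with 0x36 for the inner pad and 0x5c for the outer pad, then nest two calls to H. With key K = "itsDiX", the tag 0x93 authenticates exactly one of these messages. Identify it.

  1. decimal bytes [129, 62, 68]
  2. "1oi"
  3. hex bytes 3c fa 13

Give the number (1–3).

1

Key "itsDiX" = 69 74 73 44 69 58 is 6 bytes > B = 3, so hash it first: H(key) = 55, then zero-pad to 3 bytes: K' = 55 00 00.
K' ⊕ ipad = 63 36 36; K' ⊕ opad = 09 5c 5c.
m1: inner = H(63 36 36 81 3e 44) = d2; tag = H(09 5c 5c d2) = 93 ← matches
m2: inner = H(63 36 36 31 6f 69) = d8; tag = H(09 5c 5c d8) = 99
m3: inner = H(63 36 36 3c fa 13) = 18; tag = H(09 5c 5c 18) = d9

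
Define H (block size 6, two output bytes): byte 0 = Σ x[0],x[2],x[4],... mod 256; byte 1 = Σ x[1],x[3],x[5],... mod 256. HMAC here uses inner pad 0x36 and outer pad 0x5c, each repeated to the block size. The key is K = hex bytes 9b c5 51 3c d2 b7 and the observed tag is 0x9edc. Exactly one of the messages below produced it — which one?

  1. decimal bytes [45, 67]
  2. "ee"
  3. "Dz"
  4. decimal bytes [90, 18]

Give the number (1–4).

3

Key hex bytes 9b c5 51 3c d2 b7 is exactly B = 6 bytes: K' = 9b c5 51 3c d2 b7.
K' ⊕ ipad = ad f3 67 0a e4 81; K' ⊕ opad = c7 99 0d 60 8e eb.
m1: inner = H(ad f3 67 0a e4 81 2d 43) = 25 c1; tag = H(c7 99 0d 60 8e eb 25 c1) = 87a5
m2: inner = H(ad f3 67 0a e4 81 65 65) = 5d e3; tag = H(c7 99 0d 60 8e eb 5d e3) = bfc7
m3: inner = H(ad f3 67 0a e4 81 44 7a) = 3c f8; tag = H(c7 99 0d 60 8e eb 3c f8) = 9edc ← matches
m4: inner = H(ad f3 67 0a e4 81 5a 12) = 52 90; tag = H(c7 99 0d 60 8e eb 52 90) = b474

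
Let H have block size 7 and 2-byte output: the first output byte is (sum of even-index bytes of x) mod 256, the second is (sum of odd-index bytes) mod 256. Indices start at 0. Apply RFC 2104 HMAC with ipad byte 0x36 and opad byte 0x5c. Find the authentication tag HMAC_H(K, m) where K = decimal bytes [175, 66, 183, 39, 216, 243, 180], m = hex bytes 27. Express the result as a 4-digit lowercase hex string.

bbd2

Key decimal bytes [175, 66, 183, 39, 216, 243, 180] = af 42 b7 27 d8 f3 b4 is exactly B = 7 bytes: K' = af 42 b7 27 d8 f3 b4.
K' ⊕ ipad = 99 74 81 11 ee c5 82.  K' ⊕ opad = f3 1e eb 7b 84 af e8.
Inner input = (K'⊕ipad) ∥ m = 99 74 81 11 ee c5 82 ∥ 27.
Inner hash: even-index sum = 650 mod 256 = 138; odd-index sum = 369 mod 256 = 113 → 8a 71.
Outer input = (K'⊕opad) ∥ inner = f3 1e eb 7b 84 af e8 ∥ 8a 71.
Outer hash (tag): even-index sum = 955 mod 256 = 187; odd-index sum = 466 mod 256 = 210 → bb d2.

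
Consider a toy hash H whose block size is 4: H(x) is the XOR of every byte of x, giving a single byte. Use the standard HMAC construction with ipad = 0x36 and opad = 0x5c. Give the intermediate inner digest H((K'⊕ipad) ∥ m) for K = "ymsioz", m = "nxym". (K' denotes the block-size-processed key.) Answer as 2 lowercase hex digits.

19

Key "ymsioz" = 79 6d 73 69 6f 7a is 6 bytes > B = 4, so hash it first: H(key) = 1b, then zero-pad to 4 bytes: K' = 1b 00 00 00.
K' ⊕ ipad = 2d 36 36 36.
Inner input = 2d 36 36 36 ∥ 6e 78 79 6d.
Inner hash: XOR 2d⊕36⊕36⊕36⊕6e⊕78⊕79⊕6d = 19.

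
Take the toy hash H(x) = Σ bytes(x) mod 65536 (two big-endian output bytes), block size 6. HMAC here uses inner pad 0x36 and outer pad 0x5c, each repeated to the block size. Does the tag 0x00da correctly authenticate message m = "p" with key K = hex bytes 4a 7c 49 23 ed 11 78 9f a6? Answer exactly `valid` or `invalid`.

Key hex bytes 4a 7c 49 23 ed 11 78 9f a6 is 9 bytes > B = 6, so hash it first: H(key) = 03 ed, then zero-pad to 6 bytes: K' = 03 ed 00 00 00 00.
K' ⊕ ipad = 35 db 36 36 36 36; K' ⊕ opad = 5f b1 5c 5c 5c 5c.
Inner hash: sum = 53+219+54+54+54+54+112 = 600 → 02 58.
Outer hash (recomputed tag): sum = 95+177+92+92+92+92+2+88 = 730 → 02 da.
Recomputed tag = 02da; claimed = 00da → mismatch.

invalid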